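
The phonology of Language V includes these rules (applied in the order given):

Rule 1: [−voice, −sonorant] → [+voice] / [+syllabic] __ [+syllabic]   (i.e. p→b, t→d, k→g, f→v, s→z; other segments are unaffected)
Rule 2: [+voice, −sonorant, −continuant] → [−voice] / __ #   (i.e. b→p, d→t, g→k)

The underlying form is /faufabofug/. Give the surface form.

fauvabovuk

Rule 1 (intervocalic voicing): /f/ is a voiceless obstruent between vowels /u/ and /a/, so it voices to [v]. /f/ is a voiceless obstruent between vowels /o/ and /u/, so it voices to [v]. /faufabofug/ → fauvabovug.
Rule 2 (final devoicing): /g/ is a voiced stop in word-final position, so it devoices to [k]. /fauvabovug/ → fauvabovuk.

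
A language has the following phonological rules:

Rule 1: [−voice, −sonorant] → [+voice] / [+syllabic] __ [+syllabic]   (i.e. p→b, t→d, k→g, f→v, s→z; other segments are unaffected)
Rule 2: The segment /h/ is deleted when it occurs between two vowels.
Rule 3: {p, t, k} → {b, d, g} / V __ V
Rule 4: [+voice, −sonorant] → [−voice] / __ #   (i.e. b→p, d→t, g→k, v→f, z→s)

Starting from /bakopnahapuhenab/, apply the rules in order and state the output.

bagopnaabuenap

Rule 1 (intervocalic voicing): /k/ is a voiceless obstruent between vowels /a/ and /o/, so it voices to [g]. /p/ is a voiceless obstruent between vowels /a/ and /u/, so it voices to [b]. /bakopnahapuhenab/ → bagopnahabuhenab.
Rule 2 (intervocalic h-deletion): /h/ occurs between vowels /a/ and /a/, so it deletes. /h/ occurs between vowels /u/ and /e/, so it deletes. /bagopnahabuhenab/ → bagopnaabuenab.
Rule 3 (intervocalic voicing): no segment meets the environment; /bagopnaabuenab/ is unchanged.
Rule 4 (final devoicing): /b/ is a voiced obstruent in word-final position, so it devoices to [p]. /bagopnaabuenab/ → bagopnaabuenap.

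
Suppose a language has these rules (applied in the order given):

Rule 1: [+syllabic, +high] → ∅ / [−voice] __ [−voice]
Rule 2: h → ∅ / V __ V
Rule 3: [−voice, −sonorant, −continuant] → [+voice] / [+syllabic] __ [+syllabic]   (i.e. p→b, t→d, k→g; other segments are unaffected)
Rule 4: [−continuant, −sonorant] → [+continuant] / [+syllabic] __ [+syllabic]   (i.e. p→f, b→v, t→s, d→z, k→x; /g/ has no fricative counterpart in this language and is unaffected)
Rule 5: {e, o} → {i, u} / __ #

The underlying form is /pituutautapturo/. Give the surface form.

ptuuzauzapturu

Rule 1 (high vowel syncope): /i/ is a high vowel flanked by voiceless consonants /p/ and /t/, so it deletes. /pituutautapturo/ → ptuutautapturo.
Rule 2 (intervocalic h-deletion): no segment meets the environment; /ptuutautapturo/ is unchanged.
Rule 3 (intervocalic voicing): /t/ is a voiceless stop between vowels /u/ and /a/, so it voices to [d]. /t/ is a voiceless stop between vowels /u/ and /a/, so it voices to [d]. /ptuutautapturo/ → ptuudaudapturo.
Rule 4 (intervocalic spirantization): /d/ is a stop between vowels /u/ and /a/, so it spirantizes to the fricative [z]. /d/ is a stop between vowels /u/ and /a/, so it spirantizes to the fricative [z]. /ptuudaudapturo/ → ptuuzauzapturo.
Rule 5 (final vowel raising): /o/ is a mid vowel in word-final position, so it raises to [u]. /ptuuzauzapturo/ → ptuuzauzapturu.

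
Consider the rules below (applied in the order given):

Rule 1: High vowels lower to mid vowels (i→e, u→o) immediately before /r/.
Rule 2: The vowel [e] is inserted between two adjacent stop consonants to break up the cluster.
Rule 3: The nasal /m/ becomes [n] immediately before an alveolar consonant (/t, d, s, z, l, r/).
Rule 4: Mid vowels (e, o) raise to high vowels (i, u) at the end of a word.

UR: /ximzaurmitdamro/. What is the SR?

Rule 1 (pre-rhotic lowering): /u/ is a high vowel immediately before /r/, so it lowers to [o]. /ximzaurmitdamro/ → ximzaormitdamro.
Rule 2 (stop-cluster e-epenthesis): /t/ and /d/ form a stop–stop cluster, so [e] is inserted between them. /ximzaormitdamro/ → ximzaormitedamro.
Rule 3 (nasal place assimilation): /m/ precedes the alveolar consonant /z/, so it assimilates in place to [n]. /m/ precedes the alveolar consonant /r/, so it assimilates in place to [n]. /ximzaormitedamro/ → xinzaormitedanro.
Rule 4 (final vowel raising): /o/ is a mid vowel in word-final position, so it raises to [u]. /xinzaormitedanro/ → xinzaormitedanru.

xinzaormitedanru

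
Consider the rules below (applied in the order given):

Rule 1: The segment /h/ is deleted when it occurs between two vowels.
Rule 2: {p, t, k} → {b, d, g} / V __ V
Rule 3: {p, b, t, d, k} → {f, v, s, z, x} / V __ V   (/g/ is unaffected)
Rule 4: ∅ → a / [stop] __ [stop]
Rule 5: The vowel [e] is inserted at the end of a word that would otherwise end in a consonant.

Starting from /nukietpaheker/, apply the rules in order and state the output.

nugietapaegere

Rule 1 (intervocalic h-deletion): /h/ occurs between vowels /a/ and /e/, so it deletes. /nukietpaheker/ → nukietpaeker.
Rule 2 (intervocalic voicing): /k/ is a voiceless stop between vowels /u/ and /i/, so it voices to [g]. /k/ is a voiceless stop between vowels /e/ and /e/, so it voices to [g]. /nukietpaeker/ → nugietpaeger.
Rule 3 (intervocalic spirantization): no segment meets the environment; /nugietpaeger/ is unchanged.
Rule 4 (stop-cluster a-epenthesis): /t/ and /p/ form a stop–stop cluster, so [a] is inserted between them. /nugietpaeger/ → nugietapaeger.
Rule 5 (final e-epenthesis): the form ends in the consonant /r/, so [e] is inserted word-finally. /nugietapaeger/ → nugietapaegere.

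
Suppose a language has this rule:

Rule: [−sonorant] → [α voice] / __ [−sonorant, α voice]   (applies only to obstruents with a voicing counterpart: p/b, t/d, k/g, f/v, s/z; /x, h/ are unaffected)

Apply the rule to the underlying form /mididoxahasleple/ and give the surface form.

No segment of /mididoxahasleple/ meets the structural description of the rule, so the form surfaces unchanged.

mididoxahasleple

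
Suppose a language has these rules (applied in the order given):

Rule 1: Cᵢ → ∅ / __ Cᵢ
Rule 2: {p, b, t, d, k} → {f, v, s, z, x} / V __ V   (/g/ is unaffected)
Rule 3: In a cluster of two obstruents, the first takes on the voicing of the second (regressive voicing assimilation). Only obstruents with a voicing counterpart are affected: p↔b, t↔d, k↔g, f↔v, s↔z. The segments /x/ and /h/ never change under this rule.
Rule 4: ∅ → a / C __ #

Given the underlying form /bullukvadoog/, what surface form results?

Rule 1 (degemination): /ll/ is a geminate; the first /l/ deletes. /bullukvadoog/ → bulukvadoog.
Rule 2 (intervocalic spirantization): /d/ is a stop between vowels /a/ and /o/, so it spirantizes to the fricative [z]. /bulukvadoog/ → bulukvazoog.
Rule 3 (regressive voicing assimilation): /k/ precedes the voiced obstruent /v/, so it voices to [g] by assimilation. /bulukvazoog/ → bulugvazoog.
Rule 4 (final a-epenthesis): the form ends in the consonant /g/, so [a] is inserted word-finally. /bulugvazoog/ → bulugvazooga.

bulugvazooga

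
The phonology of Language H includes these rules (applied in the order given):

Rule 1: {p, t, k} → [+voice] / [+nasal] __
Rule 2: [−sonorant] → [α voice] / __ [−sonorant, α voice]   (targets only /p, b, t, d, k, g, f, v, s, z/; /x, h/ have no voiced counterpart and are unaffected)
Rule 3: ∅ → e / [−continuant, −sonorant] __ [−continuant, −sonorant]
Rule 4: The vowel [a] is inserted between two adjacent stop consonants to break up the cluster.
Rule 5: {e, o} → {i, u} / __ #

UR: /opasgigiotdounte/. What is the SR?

Rule 1 (post-nasal voicing): /t/ is a voiceless stop immediately after the nasal /n/, so it voices to [d]. /opasgigiotdounte/ → opasgigiotdounde.
Rule 2 (regressive voicing assimilation): /s/ precedes the voiced obstruent /g/, so it voices to [z] by assimilation. /t/ precedes the voiced obstruent /d/, so it voices to [d] by assimilation. /opasgigiotdounde/ → opazgigioddounde.
Rule 3 (stop-cluster e-epenthesis): /d/ and /d/ form a stop–stop cluster, so [e] is inserted between them. /opazgigioddounde/ → opazgigiodedounde.
Rule 4 (stop-cluster a-epenthesis): no segment meets the environment; /opazgigiodedounde/ is unchanged.
Rule 5 (final vowel raising): /e/ is a mid vowel in word-final position, so it raises to [i]. /opazgigiodedounde/ → opazgigiodedoundi.

opazgigiodedoundi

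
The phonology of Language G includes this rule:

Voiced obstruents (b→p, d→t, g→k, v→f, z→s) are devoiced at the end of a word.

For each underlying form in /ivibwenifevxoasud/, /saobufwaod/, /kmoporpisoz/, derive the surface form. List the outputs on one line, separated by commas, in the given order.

ivibwenifevxoasut, saobufwaot, kmoporpisos

/ivibwenifevxoasud/: /d/ is a voiced obstruent in word-final position, so it devoices to [t]. → [ivibwenifevxoasut].
/saobufwaod/: /d/ is a voiced obstruent in word-final position, so it devoices to [t]. → [saobufwaot].
/kmoporpisoz/: /z/ is a voiced obstruent in word-final position, so it devoices to [s]. → [kmoporpisos].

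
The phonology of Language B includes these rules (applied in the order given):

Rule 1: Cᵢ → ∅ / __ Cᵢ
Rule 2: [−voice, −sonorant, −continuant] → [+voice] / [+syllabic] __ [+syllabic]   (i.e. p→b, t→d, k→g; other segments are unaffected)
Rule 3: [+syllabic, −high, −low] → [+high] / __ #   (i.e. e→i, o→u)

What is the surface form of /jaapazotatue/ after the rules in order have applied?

Rule 1 (degemination): no segment meets the environment; /jaapazotatue/ is unchanged.
Rule 2 (intervocalic voicing): /p/ is a voiceless stop between vowels /a/ and /a/, so it voices to [b]. /t/ is a voiceless stop between vowels /o/ and /a/, so it voices to [d]. /t/ is a voiceless stop between vowels /a/ and /u/, so it voices to [d]. /jaapazotatue/ → jaabazodadue.
Rule 3 (final vowel raising): /e/ is a mid vowel in word-final position, so it raises to [i]. /jaabazodadue/ → jaabazodadui.

jaabazodadui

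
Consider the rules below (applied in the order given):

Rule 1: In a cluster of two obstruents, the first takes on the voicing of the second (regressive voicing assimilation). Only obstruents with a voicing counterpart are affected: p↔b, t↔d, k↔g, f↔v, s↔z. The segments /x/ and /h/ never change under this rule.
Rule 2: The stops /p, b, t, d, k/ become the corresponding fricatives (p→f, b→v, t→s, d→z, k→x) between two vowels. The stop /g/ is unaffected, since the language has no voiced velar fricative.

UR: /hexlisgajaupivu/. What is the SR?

Rule 1 (regressive voicing assimilation): /s/ precedes the voiced obstruent /g/, so it voices to [z] by assimilation. /hexlisgajaupivu/ → hexlizgajaupivu.
Rule 2 (intervocalic spirantization): /p/ is a stop between vowels /u/ and /i/, so it spirantizes to the fricative [f]. /hexlizgajaupivu/ → hexlizgajaufivu.

hexlizgajaufivu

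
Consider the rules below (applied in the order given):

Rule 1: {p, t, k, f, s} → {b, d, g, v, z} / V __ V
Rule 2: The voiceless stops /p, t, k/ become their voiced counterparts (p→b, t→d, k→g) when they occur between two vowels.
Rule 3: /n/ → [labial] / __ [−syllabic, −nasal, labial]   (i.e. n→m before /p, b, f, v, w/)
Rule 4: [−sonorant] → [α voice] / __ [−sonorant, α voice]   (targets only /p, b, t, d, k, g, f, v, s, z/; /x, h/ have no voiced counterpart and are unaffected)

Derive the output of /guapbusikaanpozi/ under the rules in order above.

guabbuzigaampozi

Rule 1 (intervocalic voicing): /s/ is a voiceless obstruent between vowels /u/ and /i/, so it voices to [z]. /k/ is a voiceless obstruent between vowels /i/ and /a/, so it voices to [g]. /guapbusikaanpozi/ → guapbuzigaanpozi.
Rule 2 (intervocalic voicing): no segment meets the environment; /guapbuzigaanpozi/ is unchanged.
Rule 3 (nasal place assimilation): /n/ precedes the labial consonant /p/, so it assimilates in place to [m]. /guapbuzigaanpozi/ → guapbuzigaampozi.
Rule 4 (regressive voicing assimilation): /p/ precedes the voiced obstruent /b/, so it voices to [b] by assimilation. /guapbuzigaampozi/ → guabbuzigaampozi.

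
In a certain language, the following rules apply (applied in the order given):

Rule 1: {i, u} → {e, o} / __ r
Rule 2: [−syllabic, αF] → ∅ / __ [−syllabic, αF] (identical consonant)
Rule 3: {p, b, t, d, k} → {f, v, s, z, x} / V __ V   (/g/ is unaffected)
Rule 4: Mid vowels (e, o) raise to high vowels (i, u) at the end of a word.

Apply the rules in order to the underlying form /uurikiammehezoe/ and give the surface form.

Rule 1 (pre-rhotic lowering): /u/ is a high vowel immediately before /r/, so it lowers to [o]. /uurikiammehezoe/ → uorikiammehezoe.
Rule 2 (degemination): /mm/ is a geminate; the first /m/ deletes. /uorikiammehezoe/ → uorikiamehezoe.
Rule 3 (intervocalic spirantization): /k/ is a stop between vowels /i/ and /i/, so it spirantizes to the fricative [x]. /uorikiamehezoe/ → uorixiamehezoe.
Rule 4 (final vowel raising): /e/ is a mid vowel in word-final position, so it raises to [i]. /uorixiamehezoe/ → uorixiamehezoi.

uorixiamehezoi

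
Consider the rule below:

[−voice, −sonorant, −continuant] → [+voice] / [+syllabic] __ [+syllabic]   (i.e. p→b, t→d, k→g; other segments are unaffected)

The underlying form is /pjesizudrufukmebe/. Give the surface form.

No segment of /pjesizudrufukmebe/ meets the structural description of the rule, so the form surfaces unchanged.

pjesizudrufukmebe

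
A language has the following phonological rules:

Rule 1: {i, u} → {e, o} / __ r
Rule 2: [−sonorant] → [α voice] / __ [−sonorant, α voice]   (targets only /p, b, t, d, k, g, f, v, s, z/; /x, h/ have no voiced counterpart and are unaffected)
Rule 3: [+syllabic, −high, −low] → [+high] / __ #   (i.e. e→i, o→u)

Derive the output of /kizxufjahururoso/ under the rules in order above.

kisxufjahororosu

Rule 1 (pre-rhotic lowering): /u/ is a high vowel immediately before /r/, so it lowers to [o]. /u/ is a high vowel immediately before /r/, so it lowers to [o]. /kizxufjahururoso/ → kizxufjahororoso.
Rule 2 (regressive voicing assimilation): /z/ precedes the voiceless obstruent /x/, so it devoices to [s] by assimilation. /kizxufjahororoso/ → kisxufjahororoso.
Rule 3 (final vowel raising): /o/ is a mid vowel in word-final position, so it raises to [u]. /kisxufjahororoso/ → kisxufjahororosu.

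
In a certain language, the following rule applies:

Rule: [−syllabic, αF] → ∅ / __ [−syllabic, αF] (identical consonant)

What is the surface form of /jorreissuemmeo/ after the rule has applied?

/rr/ is a geminate; the first /r/ deletes.
/ss/ is a geminate; the first /s/ deletes.
/mm/ is a geminate; the first /m/ deletes.
Surface form: [joreisuemeo].

joreisuemeo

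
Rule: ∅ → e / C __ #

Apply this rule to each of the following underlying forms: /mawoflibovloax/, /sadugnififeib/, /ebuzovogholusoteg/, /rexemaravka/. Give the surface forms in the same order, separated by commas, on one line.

/mawoflibovloax/: the form ends in the consonant /x/, so [e] is inserted word-finally. → [mawoflibovloaxe].
/sadugnififeib/: the form ends in the consonant /b/, so [e] is inserted word-finally. → [sadugnififeibe].
/ebuzovogholusoteg/: the form ends in the consonant /g/, so [e] is inserted word-finally. → [ebuzovogholusotege].
/rexemaravka/: the rule's environment is not met; surfaces unchanged as [rexemaravka].

mawoflibovloaxe, sadugnififeibe, ebuzovogholusotege, rexemaravka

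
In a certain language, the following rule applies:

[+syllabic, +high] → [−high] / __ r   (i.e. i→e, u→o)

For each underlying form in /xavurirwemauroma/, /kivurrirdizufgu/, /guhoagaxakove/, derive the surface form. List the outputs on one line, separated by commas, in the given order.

xavorerwemaoroma, kivorrerdizufgu, guhoagaxakove

/xavurirwemauroma/: /u/ is a high vowel immediately before /r/, so it lowers to [o]. /i/ is a high vowel immediately before /r/, so it lowers to [e]. /u/ is a high vowel immediately before /r/, so it lowers to [o]. → [xavorerwemaoroma].
/kivurrirdizufgu/: /u/ is a high vowel immediately before /r/, so it lowers to [o]. /i/ is a high vowel immediately before /r/, so it lowers to [e]. → [kivorrerdizufgu].
/guhoagaxakove/: the rule's environment is not met; surfaces unchanged as [guhoagaxakove].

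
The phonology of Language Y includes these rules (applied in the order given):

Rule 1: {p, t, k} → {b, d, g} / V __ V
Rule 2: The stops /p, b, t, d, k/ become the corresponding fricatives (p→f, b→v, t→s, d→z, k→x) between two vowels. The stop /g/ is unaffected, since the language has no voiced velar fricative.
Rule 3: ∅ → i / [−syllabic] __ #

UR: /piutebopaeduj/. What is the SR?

piuzevovaezuji

Rule 1 (intervocalic voicing): /t/ is a voiceless stop between vowels /u/ and /e/, so it voices to [d]. /p/ is a voiceless stop between vowels /o/ and /a/, so it voices to [b]. /piutebopaeduj/ → piudebobaeduj.
Rule 2 (intervocalic spirantization): /d/ is a stop between vowels /u/ and /e/, so it spirantizes to the fricative [z]. /b/ is a stop between vowels /e/ and /o/, so it spirantizes to the fricative [v]. /b/ is a stop between vowels /o/ and /a/, so it spirantizes to the fricative [v]. /d/ is a stop between vowels /e/ and /u/, so it spirantizes to the fricative [z]. /piudebobaeduj/ → piuzevovaezuj.
Rule 3 (final i-epenthesis): the form ends in the consonant /j/, so [i] is inserted word-finally. /piuzevovaezuj/ → piuzevovaezuji.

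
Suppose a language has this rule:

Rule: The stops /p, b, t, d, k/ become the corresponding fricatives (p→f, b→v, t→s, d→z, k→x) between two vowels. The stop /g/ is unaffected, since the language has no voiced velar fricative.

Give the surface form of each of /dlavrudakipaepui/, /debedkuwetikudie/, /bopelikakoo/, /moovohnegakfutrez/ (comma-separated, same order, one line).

dlavruzaxifaefui, devedkuwesixuzie, bofelixaxoo, moovohnegakfutrez

/dlavrudakipaepui/: /d/ is a stop between vowels /u/ and /a/, so it spirantizes to the fricative [z]. /k/ is a stop between vowels /a/ and /i/, so it spirantizes to the fricative [x]. /p/ is a stop between vowels /i/ and /a/, so it spirantizes to the fricative [f]. /p/ is a stop between vowels /e/ and /u/, so it spirantizes to the fricative [f]. → [dlavruzaxifaefui].
/debedkuwetikudie/: /b/ is a stop between vowels /e/ and /e/, so it spirantizes to the fricative [v]. /t/ is a stop between vowels /e/ and /i/, so it spirantizes to the fricative [s]. /k/ is a stop between vowels /i/ and /u/, so it spirantizes to the fricative [x]. /d/ is a stop between vowels /u/ and /i/, so it spirantizes to the fricative [z]. → [devedkuwesixuzie].
/bopelikakoo/: /p/ is a stop between vowels /o/ and /e/, so it spirantizes to the fricative [f]. /k/ is a stop between vowels /i/ and /a/, so it spirantizes to the fricative [x]. /k/ is a stop between vowels /a/ and /o/, so it spirantizes to the fricative [x]. → [bofelixaxoo].
/moovohnegakfutrez/: the rule's environment is not met; surfaces unchanged as [moovohnegakfutrez].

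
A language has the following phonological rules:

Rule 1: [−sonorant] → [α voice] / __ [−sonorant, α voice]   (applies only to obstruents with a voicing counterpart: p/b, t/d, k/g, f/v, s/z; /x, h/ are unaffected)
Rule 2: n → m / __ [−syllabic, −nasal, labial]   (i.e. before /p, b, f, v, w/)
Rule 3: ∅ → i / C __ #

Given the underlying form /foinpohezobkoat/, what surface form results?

Rule 1 (regressive voicing assimilation): /b/ precedes the voiceless obstruent /k/, so it devoices to [p] by assimilation. /foinpohezobkoat/ → foinpohezopkoat.
Rule 2 (nasal place assimilation): /n/ precedes the labial consonant /p/, so it assimilates in place to [m]. /foinpohezopkoat/ → foimpohezopkoat.
Rule 3 (final i-epenthesis): the form ends in the consonant /t/, so [i] is inserted word-finally. /foimpohezopkoat/ → foimpohezopkoati.

foimpohezopkoati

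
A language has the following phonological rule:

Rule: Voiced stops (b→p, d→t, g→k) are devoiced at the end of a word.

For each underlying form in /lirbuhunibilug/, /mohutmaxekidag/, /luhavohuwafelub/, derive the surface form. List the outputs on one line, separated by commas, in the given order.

lirbuhunibiluk, mohutmaxekidak, luhavohuwafelup

/lirbuhunibilug/: /g/ is a voiced stop in word-final position, so it devoices to [k]. → [lirbuhunibiluk].
/mohutmaxekidag/: /g/ is a voiced stop in word-final position, so it devoices to [k]. → [mohutmaxekidak].
/luhavohuwafelub/: /b/ is a voiced stop in word-final position, so it devoices to [p]. → [luhavohuwafelup].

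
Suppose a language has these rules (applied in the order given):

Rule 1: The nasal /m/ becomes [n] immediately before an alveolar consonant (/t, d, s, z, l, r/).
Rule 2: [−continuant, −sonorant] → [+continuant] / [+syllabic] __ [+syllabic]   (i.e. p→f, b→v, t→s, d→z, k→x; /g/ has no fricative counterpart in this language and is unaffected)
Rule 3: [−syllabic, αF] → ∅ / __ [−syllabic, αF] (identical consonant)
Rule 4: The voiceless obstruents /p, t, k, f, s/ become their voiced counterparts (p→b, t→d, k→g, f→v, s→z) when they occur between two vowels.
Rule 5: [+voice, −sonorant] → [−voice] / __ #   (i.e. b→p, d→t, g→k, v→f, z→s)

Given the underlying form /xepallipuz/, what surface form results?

xevalivus

Rule 1 (nasal place assimilation): no segment meets the environment; /xepallipuz/ is unchanged.
Rule 2 (intervocalic spirantization): /p/ is a stop between vowels /e/ and /a/, so it spirantizes to the fricative [f]. /p/ is a stop between vowels /i/ and /u/, so it spirantizes to the fricative [f]. /xepallipuz/ → xefallifuz.
Rule 3 (degemination): /ll/ is a geminate; the first /l/ deletes. /xefallifuz/ → xefalifuz.
Rule 4 (intervocalic voicing): /f/ is a voiceless obstruent between vowels /e/ and /a/, so it voices to [v]. /f/ is a voiceless obstruent between vowels /i/ and /u/, so it voices to [v]. /xefalifuz/ → xevalivuz.
Rule 5 (final devoicing): /z/ is a voiced obstruent in word-final position, so it devoices to [s]. /xevalivuz/ → xevalivus.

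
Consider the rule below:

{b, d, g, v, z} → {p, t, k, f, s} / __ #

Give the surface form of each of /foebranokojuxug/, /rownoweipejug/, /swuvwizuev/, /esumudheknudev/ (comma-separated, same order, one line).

foebranokojuxuk, rownoweipejuk, swuvwizuef, esumudheknudef

/foebranokojuxug/: /g/ is a voiced obstruent in word-final position, so it devoices to [k]. → [foebranokojuxuk].
/rownoweipejug/: /g/ is a voiced obstruent in word-final position, so it devoices to [k]. → [rownoweipejuk].
/swuvwizuev/: /v/ is a voiced obstruent in word-final position, so it devoices to [f]. → [swuvwizuef].
/esumudheknudev/: /v/ is a voiced obstruent in word-final position, so it devoices to [f]. → [esumudheknudef].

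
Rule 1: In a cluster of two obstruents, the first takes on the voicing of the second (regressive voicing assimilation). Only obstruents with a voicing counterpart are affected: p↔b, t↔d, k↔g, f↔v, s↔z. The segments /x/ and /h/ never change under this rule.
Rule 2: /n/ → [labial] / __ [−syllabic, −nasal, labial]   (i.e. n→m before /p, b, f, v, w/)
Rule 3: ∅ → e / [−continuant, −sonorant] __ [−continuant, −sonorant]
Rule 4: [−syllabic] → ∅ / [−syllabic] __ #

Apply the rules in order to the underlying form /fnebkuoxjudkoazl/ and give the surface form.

fnepekuoxjutekoaz

Rule 1 (regressive voicing assimilation): /b/ precedes the voiceless obstruent /k/, so it devoices to [p] by assimilation. /d/ precedes the voiceless obstruent /k/, so it devoices to [t] by assimilation. /fnebkuoxjudkoazl/ → fnepkuoxjutkoazl.
Rule 2 (nasal place assimilation): no segment meets the environment; /fnepkuoxjutkoazl/ is unchanged.
Rule 3 (stop-cluster e-epenthesis): /p/ and /k/ form a stop–stop cluster, so [e] is inserted between them. /t/ and /k/ form a stop–stop cluster, so [e] is inserted between them. /fnepkuoxjutkoazl/ → fnepekuoxjutekoazl.
Rule 4 (final cluster simplification): /l/ is the second consonant of a word-final cluster /zl/, so it deletes. /fnepekuoxjutekoazl/ → fnepekuoxjutekoaz.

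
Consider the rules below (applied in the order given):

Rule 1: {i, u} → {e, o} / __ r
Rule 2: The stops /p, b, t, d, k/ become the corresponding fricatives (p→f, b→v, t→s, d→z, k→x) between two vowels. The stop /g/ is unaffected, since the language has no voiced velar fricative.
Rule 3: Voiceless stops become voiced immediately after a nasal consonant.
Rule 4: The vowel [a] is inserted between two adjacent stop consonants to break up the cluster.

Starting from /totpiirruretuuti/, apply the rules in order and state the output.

Rule 1 (pre-rhotic lowering): /i/ is a high vowel immediately before /r/, so it lowers to [e]. /u/ is a high vowel immediately before /r/, so it lowers to [o]. /totpiirruretuuti/ → totpierroretuuti.
Rule 2 (intervocalic spirantization): /t/ is a stop between vowels /e/ and /u/, so it spirantizes to the fricative [s]. /t/ is a stop between vowels /u/ and /i/, so it spirantizes to the fricative [s]. /totpierroretuuti/ → totpierroresuusi.
Rule 3 (post-nasal voicing): no segment meets the environment; /totpierroresuusi/ is unchanged.
Rule 4 (stop-cluster a-epenthesis): /t/ and /p/ form a stop–stop cluster, so [a] is inserted between them. /totpierroresuusi/ → totapierroresuusi.

totapierroresuusi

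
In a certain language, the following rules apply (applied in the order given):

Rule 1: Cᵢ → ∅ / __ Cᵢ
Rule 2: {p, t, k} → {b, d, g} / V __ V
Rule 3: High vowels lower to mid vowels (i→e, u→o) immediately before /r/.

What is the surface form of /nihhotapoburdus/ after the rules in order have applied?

Rule 1 (degemination): /hh/ is a geminate; the first /h/ deletes. /nihhotapoburdus/ → nihotapoburdus.
Rule 2 (intervocalic voicing): /t/ is a voiceless stop between vowels /o/ and /a/, so it voices to [d]. /p/ is a voiceless stop between vowels /a/ and /o/, so it voices to [b]. /nihotapoburdus/ → nihodaboburdus.
Rule 3 (pre-rhotic lowering): /u/ is a high vowel immediately before /r/, so it lowers to [o]. /nihodaboburdus/ → nihodabobordus.

nihodabobordus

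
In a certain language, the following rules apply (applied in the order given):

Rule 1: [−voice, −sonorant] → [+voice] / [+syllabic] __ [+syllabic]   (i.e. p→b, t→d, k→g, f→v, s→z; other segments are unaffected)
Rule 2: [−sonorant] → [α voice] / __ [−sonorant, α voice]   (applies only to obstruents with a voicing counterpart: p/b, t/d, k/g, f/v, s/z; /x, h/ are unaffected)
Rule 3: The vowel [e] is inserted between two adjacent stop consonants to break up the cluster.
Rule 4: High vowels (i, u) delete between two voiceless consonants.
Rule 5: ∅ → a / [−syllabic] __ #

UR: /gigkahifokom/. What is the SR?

gikekahivogoma

Rule 1 (intervocalic voicing): /f/ is a voiceless obstruent between vowels /i/ and /o/, so it voices to [v]. /k/ is a voiceless obstruent between vowels /o/ and /o/, so it voices to [g]. /gigkahifokom/ → gigkahivogom.
Rule 2 (regressive voicing assimilation): /g/ precedes the voiceless obstruent /k/, so it devoices to [k] by assimilation. /gigkahivogom/ → gikkahivogom.
Rule 3 (stop-cluster e-epenthesis): /k/ and /k/ form a stop–stop cluster, so [e] is inserted between them. /gikkahivogom/ → gikekahivogom.
Rule 4 (high vowel syncope): no segment meets the environment; /gikekahivogom/ is unchanged.
Rule 5 (final a-epenthesis): the form ends in the consonant /m/, so [a] is inserted word-finally. /gikekahivogom/ → gikekahivogoma.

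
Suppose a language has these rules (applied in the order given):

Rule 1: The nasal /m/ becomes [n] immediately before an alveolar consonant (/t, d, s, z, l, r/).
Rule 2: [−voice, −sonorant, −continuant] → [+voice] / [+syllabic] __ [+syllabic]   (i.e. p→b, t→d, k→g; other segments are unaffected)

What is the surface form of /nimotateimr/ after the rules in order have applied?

nimodadeinr

Rule 1 (nasal place assimilation): /m/ precedes the alveolar consonant /r/, so it assimilates in place to [n]. /nimotateimr/ → nimotateinr.
Rule 2 (intervocalic voicing): /t/ is a voiceless stop between vowels /o/ and /a/, so it voices to [d]. /t/ is a voiceless stop between vowels /a/ and /e/, so it voices to [d]. /nimotateinr/ → nimodadeinr.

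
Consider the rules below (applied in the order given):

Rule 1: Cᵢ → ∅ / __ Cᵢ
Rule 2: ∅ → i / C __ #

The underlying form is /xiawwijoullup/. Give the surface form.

xiawijoulupi

Rule 1 (degemination): /ww/ is a geminate; the first /w/ deletes. /ll/ is a geminate; the first /l/ deletes. /xiawwijoullup/ → xiawijoulup.
Rule 2 (final i-epenthesis): the form ends in the consonant /p/, so [i] is inserted word-finally. /xiawijoulup/ → xiawijoulupi.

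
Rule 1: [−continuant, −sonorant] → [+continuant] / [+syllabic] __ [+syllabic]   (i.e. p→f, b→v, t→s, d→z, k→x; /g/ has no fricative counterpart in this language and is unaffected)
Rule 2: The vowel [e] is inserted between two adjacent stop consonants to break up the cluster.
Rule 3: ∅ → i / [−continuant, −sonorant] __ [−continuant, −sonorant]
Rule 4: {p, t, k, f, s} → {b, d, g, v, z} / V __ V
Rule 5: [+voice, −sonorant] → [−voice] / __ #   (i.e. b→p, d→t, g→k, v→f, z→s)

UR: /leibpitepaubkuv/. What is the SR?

leibebizevaubeguf

Rule 1 (intervocalic spirantization): /t/ is a stop between vowels /i/ and /e/, so it spirantizes to the fricative [s]. /p/ is a stop between vowels /e/ and /a/, so it spirantizes to the fricative [f]. /leibpitepaubkuv/ → leibpisefaubkuv.
Rule 2 (stop-cluster e-epenthesis): /b/ and /p/ form a stop–stop cluster, so [e] is inserted between them. /b/ and /k/ form a stop–stop cluster, so [e] is inserted between them. /leibpisefaubkuv/ → leibepisefaubekuv.
Rule 3 (stop-cluster i-epenthesis): no segment meets the environment; /leibepisefaubekuv/ is unchanged.
Rule 4 (intervocalic voicing): /p/ is a voiceless obstruent between vowels /e/ and /i/, so it voices to [b]. /s/ is a voiceless obstruent between vowels /i/ and /e/, so it voices to [z]. /f/ is a voiceless obstruent between vowels /e/ and /a/, so it voices to [v]. /k/ is a voiceless obstruent between vowels /e/ and /u/, so it voices to [g]. /leibepisefaubekuv/ → leibebizevaubeguv.
Rule 5 (final devoicing): /v/ is a voiced obstruent in word-final position, so it devoices to [f]. /leibebizevaubeguv/ → leibebizevaubeguf.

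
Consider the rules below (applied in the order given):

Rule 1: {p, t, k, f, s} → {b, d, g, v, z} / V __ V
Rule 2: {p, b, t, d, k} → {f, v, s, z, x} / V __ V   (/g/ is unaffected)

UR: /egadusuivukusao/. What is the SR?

Rule 1 (intervocalic voicing): /s/ is a voiceless obstruent between vowels /u/ and /u/, so it voices to [z]. /k/ is a voiceless obstruent between vowels /u/ and /u/, so it voices to [g]. /s/ is a voiceless obstruent between vowels /u/ and /a/, so it voices to [z]. /egadusuivukusao/ → egaduzuivuguzao.
Rule 2 (intervocalic spirantization): /d/ is a stop between vowels /a/ and /u/, so it spirantizes to the fricative [z]. /egaduzuivuguzao/ → egazuzuivuguzao.

egazuzuivuguzao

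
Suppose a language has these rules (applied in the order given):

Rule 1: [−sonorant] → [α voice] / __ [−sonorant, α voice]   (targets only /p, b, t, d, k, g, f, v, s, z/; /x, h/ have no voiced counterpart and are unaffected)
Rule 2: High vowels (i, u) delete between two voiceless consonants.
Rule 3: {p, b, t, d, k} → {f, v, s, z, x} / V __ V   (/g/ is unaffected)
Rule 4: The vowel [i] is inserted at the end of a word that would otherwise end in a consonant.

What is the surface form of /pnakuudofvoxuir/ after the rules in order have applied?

pnaxuuzovvoxuiri

Rule 1 (regressive voicing assimilation): /f/ precedes the voiced obstruent /v/, so it voices to [v] by assimilation. /pnakuudofvoxuir/ → pnakuudovvoxuir.
Rule 2 (high vowel syncope): no segment meets the environment; /pnakuudovvoxuir/ is unchanged.
Rule 3 (intervocalic spirantization): /k/ is a stop between vowels /a/ and /u/, so it spirantizes to the fricative [x]. /d/ is a stop between vowels /u/ and /o/, so it spirantizes to the fricative [z]. /pnakuudovvoxuir/ → pnaxuuzovvoxuir.
Rule 4 (final i-epenthesis): the form ends in the consonant /r/, so [i] is inserted word-finally. /pnaxuuzovvoxuir/ → pnaxuuzovvoxuiri.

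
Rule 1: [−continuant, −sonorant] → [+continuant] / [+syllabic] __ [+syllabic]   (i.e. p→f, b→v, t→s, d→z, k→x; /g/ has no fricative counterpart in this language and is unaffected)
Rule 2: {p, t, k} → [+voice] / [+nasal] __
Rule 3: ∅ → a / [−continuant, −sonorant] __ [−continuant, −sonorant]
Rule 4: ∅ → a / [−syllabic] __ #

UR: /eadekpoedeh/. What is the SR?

Rule 1 (intervocalic spirantization): /d/ is a stop between vowels /a/ and /e/, so it spirantizes to the fricative [z]. /d/ is a stop between vowels /e/ and /e/, so it spirantizes to the fricative [z]. /eadekpoedeh/ → eazekpoezeh.
Rule 2 (post-nasal voicing): no segment meets the environment; /eazekpoezeh/ is unchanged.
Rule 3 (stop-cluster a-epenthesis): /k/ and /p/ form a stop–stop cluster, so [a] is inserted between them. /eazekpoezeh/ → eazekapoezeh.
Rule 4 (final a-epenthesis): the form ends in the consonant /h/, so [a] is inserted word-finally. /eazekapoezeh/ → eazekapoezeha.

eazekapoezeha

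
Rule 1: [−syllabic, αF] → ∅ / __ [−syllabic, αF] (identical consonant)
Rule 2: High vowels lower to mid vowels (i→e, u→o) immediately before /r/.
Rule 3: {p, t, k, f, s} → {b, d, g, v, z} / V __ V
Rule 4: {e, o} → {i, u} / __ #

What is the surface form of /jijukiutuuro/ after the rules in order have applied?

Rule 1 (degemination): no segment meets the environment; /jijukiutuuro/ is unchanged.
Rule 2 (pre-rhotic lowering): /u/ is a high vowel immediately before /r/, so it lowers to [o]. /jijukiutuuro/ → jijukiutuoro.
Rule 3 (intervocalic voicing): /k/ is a voiceless obstruent between vowels /u/ and /i/, so it voices to [g]. /t/ is a voiceless obstruent between vowels /u/ and /u/, so it voices to [d]. /jijukiutuoro/ → jijugiuduoro.
Rule 4 (final vowel raising): /o/ is a mid vowel in word-final position, so it raises to [u]. /jijugiuduoro/ → jijugiuduoru.

jijugiuduoru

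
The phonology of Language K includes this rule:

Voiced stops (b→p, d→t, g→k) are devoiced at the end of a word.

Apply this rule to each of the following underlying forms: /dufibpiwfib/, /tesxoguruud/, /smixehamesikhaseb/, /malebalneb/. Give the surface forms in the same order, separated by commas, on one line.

/dufibpiwfib/: /b/ is a voiced stop in word-final position, so it devoices to [p]. → [dufibpiwfip].
/tesxoguruud/: /d/ is a voiced stop in word-final position, so it devoices to [t]. → [tesxoguruut].
/smixehamesikhaseb/: /b/ is a voiced stop in word-final position, so it devoices to [p]. → [smixehamesikhasep].
/malebalneb/: /b/ is a voiced stop in word-final position, so it devoices to [p]. → [malebalnep].

dufibpiwfip, tesxoguruut, smixehamesikhasep, malebalnep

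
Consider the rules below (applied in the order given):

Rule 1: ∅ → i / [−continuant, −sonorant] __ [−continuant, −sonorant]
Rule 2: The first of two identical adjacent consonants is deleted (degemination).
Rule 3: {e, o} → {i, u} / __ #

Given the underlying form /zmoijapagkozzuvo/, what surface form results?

zmoijapagikozuvu

Rule 1 (stop-cluster i-epenthesis): /g/ and /k/ form a stop–stop cluster, so [i] is inserted between them. /zmoijapagkozzuvo/ → zmoijapagikozzuvo.
Rule 2 (degemination): /zz/ is a geminate; the first /z/ deletes. /zmoijapagikozzuvo/ → zmoijapagikozuvo.
Rule 3 (final vowel raising): /o/ is a mid vowel in word-final position, so it raises to [u]. /zmoijapagikozuvo/ → zmoijapagikozuvu.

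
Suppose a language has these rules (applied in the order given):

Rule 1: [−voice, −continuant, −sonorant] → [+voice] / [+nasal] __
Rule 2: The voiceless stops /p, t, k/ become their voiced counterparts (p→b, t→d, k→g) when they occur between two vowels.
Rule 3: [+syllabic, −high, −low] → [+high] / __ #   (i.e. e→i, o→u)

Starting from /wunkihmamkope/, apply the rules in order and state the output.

Rule 1 (post-nasal voicing): /k/ is a voiceless stop immediately after the nasal /n/, so it voices to [g]. /k/ is a voiceless stop immediately after the nasal /m/, so it voices to [g]. /wunkihmamkope/ → wungihmamgope.
Rule 2 (intervocalic voicing): /p/ is a voiceless stop between vowels /o/ and /e/, so it voices to [b]. /wungihmamgope/ → wungihmamgobe.
Rule 3 (final vowel raising): /e/ is a mid vowel in word-final position, so it raises to [i]. /wungihmamgobe/ → wungihmamgobi.

wungihmamgobi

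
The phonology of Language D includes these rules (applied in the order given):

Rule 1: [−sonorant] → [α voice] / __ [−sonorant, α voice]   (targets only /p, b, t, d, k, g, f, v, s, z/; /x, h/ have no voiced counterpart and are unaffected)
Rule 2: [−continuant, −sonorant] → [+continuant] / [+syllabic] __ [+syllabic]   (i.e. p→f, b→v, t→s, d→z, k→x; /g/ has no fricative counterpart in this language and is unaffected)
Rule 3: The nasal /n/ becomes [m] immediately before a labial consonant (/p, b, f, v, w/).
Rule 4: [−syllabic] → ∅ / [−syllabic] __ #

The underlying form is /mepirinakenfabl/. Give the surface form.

Rule 1 (regressive voicing assimilation): no segment meets the environment; /mepirinakenfabl/ is unchanged.
Rule 2 (intervocalic spirantization): /p/ is a stop between vowels /e/ and /i/, so it spirantizes to the fricative [f]. /k/ is a stop between vowels /a/ and /e/, so it spirantizes to the fricative [x]. /mepirinakenfabl/ → mefirinaxenfabl.
Rule 3 (nasal place assimilation): /n/ precedes the labial consonant /f/, so it assimilates in place to [m]. /mefirinaxenfabl/ → mefirinaxemfabl.
Rule 4 (final cluster simplification): /l/ is the second consonant of a word-final cluster /bl/, so it deletes. /mefirinaxemfabl/ → mefirinaxemfab.

mefirinaxemfab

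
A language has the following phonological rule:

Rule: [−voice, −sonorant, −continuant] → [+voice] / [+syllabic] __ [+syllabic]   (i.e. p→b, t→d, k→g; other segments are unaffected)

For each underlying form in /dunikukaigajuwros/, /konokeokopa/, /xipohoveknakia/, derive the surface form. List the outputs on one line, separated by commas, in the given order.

/dunikukaigajuwros/: /k/ is a voiceless stop between vowels /i/ and /u/, so it voices to [g]. /k/ is a voiceless stop between vowels /u/ and /a/, so it voices to [g]. → [dunigugaigajuwros].
/konokeokopa/: /k/ is a voiceless stop between vowels /o/ and /e/, so it voices to [g]. /k/ is a voiceless stop between vowels /o/ and /o/, so it voices to [g]. /p/ is a voiceless stop between vowels /o/ and /a/, so it voices to [b]. → [konogeogoba].
/xipohoveknakia/: /p/ is a voiceless stop between vowels /i/ and /o/, so it voices to [b]. /k/ is a voiceless stop between vowels /a/ and /i/, so it voices to [g]. → [xibohoveknagia].

dunigugaigajuwros, konogeogoba, xibohoveknagia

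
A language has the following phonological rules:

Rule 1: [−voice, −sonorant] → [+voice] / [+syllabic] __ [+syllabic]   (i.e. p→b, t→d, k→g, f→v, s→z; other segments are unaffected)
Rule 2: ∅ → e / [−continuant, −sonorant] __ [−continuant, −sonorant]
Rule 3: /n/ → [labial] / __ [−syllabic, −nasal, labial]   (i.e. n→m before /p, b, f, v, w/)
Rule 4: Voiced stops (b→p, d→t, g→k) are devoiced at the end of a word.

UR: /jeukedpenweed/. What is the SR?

jeugedepemweet

Rule 1 (intervocalic voicing): /k/ is a voiceless obstruent between vowels /u/ and /e/, so it voices to [g]. /jeukedpenweed/ → jeugedpenweed.
Rule 2 (stop-cluster e-epenthesis): /d/ and /p/ form a stop–stop cluster, so [e] is inserted between them. /jeugedpenweed/ → jeugedepenweed.
Rule 3 (nasal place assimilation): /n/ precedes the labial consonant /w/, so it assimilates in place to [m]. /jeugedepenweed/ → jeugedepemweed.
Rule 4 (final devoicing): /d/ is a voiced stop in word-final position, so it devoices to [t]. /jeugedepemweed/ → jeugedepemweet.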